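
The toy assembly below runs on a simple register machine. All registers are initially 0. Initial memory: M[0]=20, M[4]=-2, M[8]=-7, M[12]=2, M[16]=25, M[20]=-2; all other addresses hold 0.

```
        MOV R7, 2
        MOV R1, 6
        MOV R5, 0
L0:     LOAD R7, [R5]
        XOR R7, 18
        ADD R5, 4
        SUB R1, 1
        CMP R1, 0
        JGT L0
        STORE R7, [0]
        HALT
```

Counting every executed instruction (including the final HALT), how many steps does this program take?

41

after MOV R7, 2: R7=2
after MOV R1, 6: R1=6
after MOV R5, 0: R5=0
after LOAD R7, [R5]: R7=M[0]=20
after XOR R7, 18: R7=20^18=6
after ADD R5, 4: R5=0+4=4
after SUB R1, 1: R1=6-1=5
CMP R1, 0  (cmp 5,0)
JGT L0: taken
after LOAD R7, [R5]: R7=M[4]=-2
after XOR R7, 18: R7=(-2)^18=-20
after ADD R5, 4: R5=4+4=8
after SUB R1, 1: R1=5-1=4
CMP R1, 0  (cmp 4,0)
JGT L0: taken
after LOAD R7, [R5]: R7=M[8]=-7
after XOR R7, 18: R7=(-7)^18=-21
after ADD R5, 4: R5=8+4=12
after SUB R1, 1: R1=4-1=3
CMP R1, 0  (cmp 3,0)
JGT L0: taken
after LOAD R7, [R5]: R7=M[12]=2
after XOR R7, 18: R7=2^18=16
after ADD R5, 4: R5=12+4=16
after SUB R1, 1: R1=3-1=2
CMP R1, 0  (cmp 2,0)
JGT L0: taken
after LOAD R7, [R5]: R7=M[16]=25
after XOR R7, 18: R7=25^18=11
after ADD R5, 4: R5=16+4=20
after SUB R1, 1: R1=2-1=1
CMP R1, 0  (cmp 1,0)
JGT L0: taken
after LOAD R7, [R5]: R7=M[20]=-2
after XOR R7, 18: R7=(-2)^18=-20
after ADD R5, 4: R5=20+4=24
after SUB R1, 1: R1=1-1=0
CMP R1, 0  (cmp 0,0)
JGT L0: not taken
STORE R7, [0] → M[0]=-20
halt.
Total executed instructions: 41.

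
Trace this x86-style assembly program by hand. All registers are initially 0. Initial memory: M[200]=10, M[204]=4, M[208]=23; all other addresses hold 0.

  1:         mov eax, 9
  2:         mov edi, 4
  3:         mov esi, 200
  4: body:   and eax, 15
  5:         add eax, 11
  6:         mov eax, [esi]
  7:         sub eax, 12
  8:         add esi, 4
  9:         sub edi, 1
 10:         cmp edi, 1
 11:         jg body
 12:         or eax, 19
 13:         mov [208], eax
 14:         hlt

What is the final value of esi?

212

after mov eax, 9: eax=9
after mov edi, 4: edi=4
after mov esi, 200: esi=200
after and eax, 15: eax=9&15=9
after add eax, 11: eax=9+11=20
after mov eax, [esi]: eax=M[200]=10
after sub eax, 12: eax=10-12=-2
after add esi, 4: esi=200+4=204
after sub edi, 1: edi=4-1=3
cmp edi, 1  (cmp 3,1)
jg body: taken
after and eax, 15: eax=(-2)&15=14
after add eax, 11: eax=14+11=25
after mov eax, [esi]: eax=M[204]=4
after sub eax, 12: eax=4-12=-8
after add esi, 4: esi=204+4=208
after sub edi, 1: edi=3-1=2
cmp edi, 1  (cmp 2,1)
jg body: taken
after and eax, 15: eax=(-8)&15=8
after add eax, 11: eax=8+11=19
after mov eax, [esi]: eax=M[208]=23
after sub eax, 12: eax=23-12=11
after add esi, 4: esi=208+4=212
after sub edi, 1: edi=2-1=1
cmp edi, 1  (cmp 1,1)
jg body: not taken
after or eax, 19: eax=11|19=27
mov [208], eax → M[208]=27
halt.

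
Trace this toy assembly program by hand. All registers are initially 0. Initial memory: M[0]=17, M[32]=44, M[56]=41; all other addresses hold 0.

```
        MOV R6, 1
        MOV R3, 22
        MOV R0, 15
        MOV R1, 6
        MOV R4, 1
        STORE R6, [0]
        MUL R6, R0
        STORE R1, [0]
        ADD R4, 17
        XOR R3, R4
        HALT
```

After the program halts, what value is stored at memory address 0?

6

R6=1
R3=22
R0=15
R1=6
R4=1
STORE R6, [0] → M[0]=1
R6=1*15=15
STORE R1, [0] → M[0]=6
R4=1+17=18
R3=22^18=4
halt.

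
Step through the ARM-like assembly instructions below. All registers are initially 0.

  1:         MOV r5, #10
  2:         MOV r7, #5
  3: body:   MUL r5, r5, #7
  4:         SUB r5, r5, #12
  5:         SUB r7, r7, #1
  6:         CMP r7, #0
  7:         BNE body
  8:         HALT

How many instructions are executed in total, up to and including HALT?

28

MOV r5, #10 → r5=10
MOV r7, #5 → r7=5
MUL r5, r5, #7 → r5=10*7=70
SUB r5, r5, #12 → r5=70-12=58
SUB r7, r7, #1 → r7=5-1=4
CMP r7, #0  (cmp 4,0)
BNE body: taken
MUL r5, r5, #7 → r5=58*7=406
SUB r5, r5, #12 → r5=406-12=394
SUB r7, r7, #1 → r7=4-1=3
CMP r7, #0  (cmp 3,0)
BNE body: taken
MUL r5, r5, #7 → r5=394*7=2758
SUB r5, r5, #12 → r5=2758-12=2746
SUB r7, r7, #1 → r7=3-1=2
CMP r7, #0  (cmp 2,0)
BNE body: taken
MUL r5, r5, #7 → r5=2746*7=19222
SUB r5, r5, #12 → r5=19222-12=19210
SUB r7, r7, #1 → r7=2-1=1
CMP r7, #0  (cmp 1,0)
BNE body: taken
MUL r5, r5, #7 → r5=19210*7=134470
SUB r5, r5, #12 → r5=134470-12=134458
SUB r7, r7, #1 → r7=1-1=0
CMP r7, #0  (cmp 0,0)
BNE body: not taken
halt.
Total executed instructions: 28.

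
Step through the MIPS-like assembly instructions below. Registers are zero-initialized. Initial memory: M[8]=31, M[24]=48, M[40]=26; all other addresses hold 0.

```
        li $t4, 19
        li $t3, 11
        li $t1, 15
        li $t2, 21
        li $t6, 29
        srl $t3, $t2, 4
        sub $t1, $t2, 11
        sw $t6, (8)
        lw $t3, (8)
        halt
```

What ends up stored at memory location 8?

29

li $t4, 19 → $t4=19
li $t3, 11 → $t3=11
li $t1, 15 → $t1=15
li $t2, 21 → $t2=21
li $t6, 29 → $t6=29
srl $t3, $t2, 4 → $t3=21>>4=1
sub $t1, $t2, 11 → $t1=21-11=10
sw $t6, (8) → M[8]=29
lw $t3, (8) → $t3=M[8]=29
halt.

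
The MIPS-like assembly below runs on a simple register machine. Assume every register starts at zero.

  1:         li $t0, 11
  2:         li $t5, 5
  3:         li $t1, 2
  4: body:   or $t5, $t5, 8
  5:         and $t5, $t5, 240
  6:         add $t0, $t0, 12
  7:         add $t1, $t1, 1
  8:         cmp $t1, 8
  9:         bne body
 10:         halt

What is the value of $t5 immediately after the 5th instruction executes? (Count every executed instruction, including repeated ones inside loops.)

after li $t0, 11: $t0=11
after li $t5, 5: $t5=5
after li $t1, 2: $t1=2
after or $t5, $t5, 8: $t5=5|8=13
after and $t5, $t5, 240: $t5=13&240=0
After step 5: $t5 = 0.

0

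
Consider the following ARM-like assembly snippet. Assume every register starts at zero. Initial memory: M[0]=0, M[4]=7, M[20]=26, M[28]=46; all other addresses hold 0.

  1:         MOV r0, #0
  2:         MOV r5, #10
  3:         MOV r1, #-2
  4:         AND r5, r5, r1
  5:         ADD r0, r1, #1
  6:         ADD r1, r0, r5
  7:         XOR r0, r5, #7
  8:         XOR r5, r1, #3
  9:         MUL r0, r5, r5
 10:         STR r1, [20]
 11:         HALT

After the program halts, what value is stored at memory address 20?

after MOV r0, #0: r0=0
after MOV r5, #10: r5=10
after MOV r1, #-2: r1=-2
after AND r5, r5, r1: r5=10&(-2)=10
after ADD r0, r1, #1: r0=(-2)+1=-1
after ADD r1, r0, r5: r1=(-1)+10=9
after XOR r0, r5, #7: r0=10^7=13
after XOR r5, r1, #3: r5=9^3=10
after MUL r0, r5, r5: r0=10*10=100
STR r1, [20] → M[20]=9
halt.

9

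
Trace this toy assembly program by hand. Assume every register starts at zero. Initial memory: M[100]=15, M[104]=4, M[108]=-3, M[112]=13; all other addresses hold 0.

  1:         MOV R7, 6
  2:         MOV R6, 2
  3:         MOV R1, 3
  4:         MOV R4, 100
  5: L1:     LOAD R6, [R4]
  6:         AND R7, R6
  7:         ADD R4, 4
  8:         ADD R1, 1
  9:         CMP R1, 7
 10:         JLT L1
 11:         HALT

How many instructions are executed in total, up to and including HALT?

29

R7=6
R6=2
R1=3
R4=100
R6=M[100]=15
R7=6&15=6
R4=100+4=104
R1=3+1=4
CMP R1, 7  (cmp 4,7)
JLT L1: taken
R6=M[104]=4
R7=6&4=4
R4=104+4=108
R1=4+1=5
CMP R1, 7  (cmp 5,7)
JLT L1: taken
R6=M[108]=-3
R7=4&(-3)=4
R4=108+4=112
R1=5+1=6
CMP R1, 7  (cmp 6,7)
JLT L1: taken
R6=M[112]=13
R7=4&13=4
R4=112+4=116
R1=6+1=7
CMP R1, 7  (cmp 7,7)
JLT L1: not taken
halt.
Total executed instructions: 29.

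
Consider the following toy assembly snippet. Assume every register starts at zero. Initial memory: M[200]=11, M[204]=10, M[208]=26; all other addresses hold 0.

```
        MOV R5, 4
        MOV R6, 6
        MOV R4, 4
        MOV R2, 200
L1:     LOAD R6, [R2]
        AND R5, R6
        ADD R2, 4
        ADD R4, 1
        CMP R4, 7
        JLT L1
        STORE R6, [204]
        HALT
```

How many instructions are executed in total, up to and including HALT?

24

R5=4
R6=6
R4=4
R2=200
R6=M[200]=11
R5=4&11=0
R2=200+4=204
R4=4+1=5
CMP R4, 7  (cmp 5,7)
JLT L1: taken
R6=M[204]=10
R5=0&10=0
R2=204+4=208
R4=5+1=6
CMP R4, 7  (cmp 6,7)
JLT L1: taken
R6=M[208]=26
R5=0&26=0
R2=208+4=212
R4=6+1=7
CMP R4, 7  (cmp 7,7)
JLT L1: not taken
STORE R6, [204] → M[204]=26
halt.
Total executed instructions: 24.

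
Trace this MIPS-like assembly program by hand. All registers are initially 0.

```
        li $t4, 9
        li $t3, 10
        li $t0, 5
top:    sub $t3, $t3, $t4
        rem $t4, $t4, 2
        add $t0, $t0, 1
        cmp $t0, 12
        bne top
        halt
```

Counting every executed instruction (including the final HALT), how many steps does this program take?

39

$t4=9
$t3=10
$t0=5
$t3=10-9=1
$t4=9%2=1
$t0=5+1=6
cmp $t0, 12  (cmp 6,12)
bne top: taken
$t3=1-1=0
$t4=1%2=1
$t0=6+1=7
cmp $t0, 12  (cmp 7,12)
bne top: taken
$t3=0-1=-1
$t4=1%2=1
$t0=7+1=8
cmp $t0, 12  (cmp 8,12)
bne top: taken
$t3=(-1)-1=-2
$t4=1%2=1
$t0=8+1=9
cmp $t0, 12  (cmp 9,12)
bne top: taken
$t3=(-2)-1=-3
$t4=1%2=1
$t0=9+1=10
cmp $t0, 12  (cmp 10,12)
bne top: taken
$t3=(-3)-1=-4
$t4=1%2=1
$t0=10+1=11
cmp $t0, 12  (cmp 11,12)
bne top: taken
$t3=(-4)-1=-5
$t4=1%2=1
$t0=11+1=12
cmp $t0, 12  (cmp 12,12)
bne top: not taken
halt.
Total executed instructions: 39.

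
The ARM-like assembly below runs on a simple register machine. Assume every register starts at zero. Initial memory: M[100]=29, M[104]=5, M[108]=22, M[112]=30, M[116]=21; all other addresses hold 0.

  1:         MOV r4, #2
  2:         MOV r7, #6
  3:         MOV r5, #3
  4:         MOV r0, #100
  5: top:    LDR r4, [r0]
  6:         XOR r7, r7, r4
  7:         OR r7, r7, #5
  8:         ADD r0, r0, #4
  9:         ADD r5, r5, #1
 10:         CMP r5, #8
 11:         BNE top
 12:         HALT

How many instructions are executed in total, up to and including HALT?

40

MOV r4, #2 → r4=2
MOV r7, #6 → r7=6
MOV r5, #3 → r5=3
MOV r0, #100 → r0=100
LDR r4, [r0] → r4=M[100]=29
XOR r7, r7, r4 → r7=6^29=27
OR r7, r7, #5 → r7=27|5=31
ADD r0, r0, #4 → r0=100+4=104
ADD r5, r5, #1 → r5=3+1=4
CMP r5, #8  (cmp 4,8)
BNE top: taken
LDR r4, [r0] → r4=M[104]=5
XOR r7, r7, r4 → r7=31^5=26
OR r7, r7, #5 → r7=26|5=31
ADD r0, r0, #4 → r0=104+4=108
ADD r5, r5, #1 → r5=4+1=5
CMP r5, #8  (cmp 5,8)
BNE top: taken
LDR r4, [r0] → r4=M[108]=22
XOR r7, r7, r4 → r7=31^22=9
OR r7, r7, #5 → r7=9|5=13
ADD r0, r0, #4 → r0=108+4=112
ADD r5, r5, #1 → r5=5+1=6
CMP r5, #8  (cmp 6,8)
BNE top: taken
LDR r4, [r0] → r4=M[112]=30
XOR r7, r7, r4 → r7=13^30=19
OR r7, r7, #5 → r7=19|5=23
ADD r0, r0, #4 → r0=112+4=116
ADD r5, r5, #1 → r5=6+1=7
CMP r5, #8  (cmp 7,8)
BNE top: taken
LDR r4, [r0] → r4=M[116]=21
XOR r7, r7, r4 → r7=23^21=2
OR r7, r7, #5 → r7=2|5=7
ADD r0, r0, #4 → r0=116+4=120
ADD r5, r5, #1 → r5=7+1=8
CMP r5, #8  (cmp 8,8)
BNE top: not taken
halt.
Total executed instructions: 40.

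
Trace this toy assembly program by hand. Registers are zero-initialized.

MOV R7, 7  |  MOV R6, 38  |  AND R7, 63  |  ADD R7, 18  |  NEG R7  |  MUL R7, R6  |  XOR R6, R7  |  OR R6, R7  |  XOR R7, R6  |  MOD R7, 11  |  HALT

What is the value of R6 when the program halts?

-914

R7=7
R6=38
R7=7&63=7
R7=7+18=25
R7=-(25)=-25
R7=(-25)*38=-950
R6=38^(-950)=-916
R6=(-916)|(-950)=-914
R7=(-950)^(-914)=36
R7=36%11=3
halt.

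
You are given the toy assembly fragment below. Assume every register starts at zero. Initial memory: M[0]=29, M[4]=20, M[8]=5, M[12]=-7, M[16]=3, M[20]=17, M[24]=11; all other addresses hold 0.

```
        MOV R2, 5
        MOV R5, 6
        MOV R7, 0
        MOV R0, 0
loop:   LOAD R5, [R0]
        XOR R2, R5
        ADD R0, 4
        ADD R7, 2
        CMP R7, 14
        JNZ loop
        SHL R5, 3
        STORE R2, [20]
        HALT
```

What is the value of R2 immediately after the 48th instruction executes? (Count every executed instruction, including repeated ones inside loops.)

-23

R2=5
R5=6
R7=0
R0=0
R5=M[0]=29
R2=5^29=24
R0=0+4=4
R7=0+2=2
CMP R7, 14  (cmp 2,14)
JNZ loop: taken
R5=M[4]=20
R2=24^20=12
R0=4+4=8
R7=2+2=4
CMP R7, 14  (cmp 4,14)
JNZ loop: taken
R5=M[8]=5
R2=12^5=9
R0=8+4=12
R7=4+2=6
CMP R7, 14  (cmp 6,14)
JNZ loop: taken
R5=M[12]=-7
R2=9^(-7)=-16
R0=12+4=16
R7=6+2=8
CMP R7, 14  (cmp 8,14)
JNZ loop: taken
R5=M[16]=3
R2=(-16)^3=-13
R0=16+4=20
R7=8+2=10
CMP R7, 14  (cmp 10,14)
JNZ loop: taken
R5=M[20]=17
R2=(-13)^17=-30
R0=20+4=24
R7=10+2=12
CMP R7, 14  (cmp 12,14)
JNZ loop: taken
R5=M[24]=11
R2=(-30)^11=-23
R0=24+4=28
R7=12+2=14
CMP R7, 14  (cmp 14,14)
JNZ loop: not taken
R5=11<<3=88
STORE R2, [20] → M[20]=-23
After step 48: R2 = -23.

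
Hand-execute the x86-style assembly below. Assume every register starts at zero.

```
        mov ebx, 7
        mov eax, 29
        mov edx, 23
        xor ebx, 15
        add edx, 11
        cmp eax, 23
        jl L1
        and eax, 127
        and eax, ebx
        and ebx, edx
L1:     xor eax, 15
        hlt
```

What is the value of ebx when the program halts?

0

mov ebx, 7 → ebx=7
mov eax, 29 → eax=29
mov edx, 23 → edx=23
xor ebx, 15 → ebx=7^15=8
add edx, 11 → edx=23+11=34
cmp eax, 23  (cmp 29,23)
jl L1: not taken
and eax, 127 → eax=29&127=29
and eax, ebx → eax=29&8=8
and ebx, edx → ebx=8&34=0
xor eax, 15 → eax=8^15=7
halt.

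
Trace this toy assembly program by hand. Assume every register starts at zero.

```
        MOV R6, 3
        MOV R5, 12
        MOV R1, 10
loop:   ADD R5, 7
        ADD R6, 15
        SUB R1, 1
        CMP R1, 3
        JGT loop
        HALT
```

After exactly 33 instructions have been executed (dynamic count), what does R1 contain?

R6=3
R5=12
R1=10
R5=12+7=19
R6=3+15=18
R1=10-1=9
CMP R1, 3  (cmp 9,3)
JGT loop: taken
R5=19+7=26
R6=18+15=33
R1=9-1=8
CMP R1, 3  (cmp 8,3)
JGT loop: taken
R5=26+7=33
R6=33+15=48
R1=8-1=7
CMP R1, 3  (cmp 7,3)
JGT loop: taken
R5=33+7=40
R6=48+15=63
R1=7-1=6
CMP R1, 3  (cmp 6,3)
JGT loop: taken
R5=40+7=47
R6=63+15=78
R1=6-1=5
CMP R1, 3  (cmp 5,3)
JGT loop: taken
R5=47+7=54
R6=78+15=93
R1=5-1=4
CMP R1, 3  (cmp 4,3)
JGT loop: taken
After step 33: R1 = 4.

4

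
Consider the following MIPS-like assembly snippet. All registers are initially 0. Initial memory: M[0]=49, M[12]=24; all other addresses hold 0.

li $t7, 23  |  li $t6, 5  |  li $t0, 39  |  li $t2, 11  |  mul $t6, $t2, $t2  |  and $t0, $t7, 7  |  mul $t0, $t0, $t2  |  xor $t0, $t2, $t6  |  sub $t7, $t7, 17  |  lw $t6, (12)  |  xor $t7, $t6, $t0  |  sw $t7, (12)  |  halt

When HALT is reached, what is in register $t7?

li $t7, 23 → $t7=23
li $t6, 5 → $t6=5
li $t0, 39 → $t0=39
li $t2, 11 → $t2=11
mul $t6, $t2, $t2 → $t6=11*11=121
and $t0, $t7, 7 → $t0=23&7=7
mul $t0, $t0, $t2 → $t0=7*11=77
xor $t0, $t2, $t6 → $t0=11^121=114
sub $t7, $t7, 17 → $t7=23-17=6
lw $t6, (12) → $t6=M[12]=24
xor $t7, $t6, $t0 → $t7=24^114=106
sw $t7, (12) → M[12]=106
halt.

106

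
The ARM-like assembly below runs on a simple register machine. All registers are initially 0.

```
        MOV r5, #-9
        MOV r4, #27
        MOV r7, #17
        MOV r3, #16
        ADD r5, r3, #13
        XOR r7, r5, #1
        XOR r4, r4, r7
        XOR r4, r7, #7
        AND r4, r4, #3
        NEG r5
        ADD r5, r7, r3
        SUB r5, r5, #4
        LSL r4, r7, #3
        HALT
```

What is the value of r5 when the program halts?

40

MOV r5, #-9 → r5=-9
MOV r4, #27 → r4=27
MOV r7, #17 → r7=17
MOV r3, #16 → r3=16
ADD r5, r3, #13 → r5=16+13=29
XOR r7, r5, #1 → r7=29^1=28
XOR r4, r4, r7 → r4=27^28=7
XOR r4, r7, #7 → r4=28^7=27
AND r4, r4, #3 → r4=27&3=3
NEG r5 → r5=-(29)=-29
ADD r5, r7, r3 → r5=28+16=44
SUB r5, r5, #4 → r5=44-4=40
LSL r4, r7, #3 → r4=28<<3=224
halt.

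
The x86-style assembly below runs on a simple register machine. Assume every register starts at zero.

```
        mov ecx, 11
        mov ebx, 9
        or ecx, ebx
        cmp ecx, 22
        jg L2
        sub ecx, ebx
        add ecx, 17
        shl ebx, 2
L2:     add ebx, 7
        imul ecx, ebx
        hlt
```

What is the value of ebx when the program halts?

43

ecx=11
ebx=9
ecx=11|9=11
cmp ecx, 22  (cmp 11,22)
jg L2: not taken
ecx=11-9=2
ecx=2+17=19
ebx=9<<2=36
ebx=36+7=43
ecx=19*43=817
halt.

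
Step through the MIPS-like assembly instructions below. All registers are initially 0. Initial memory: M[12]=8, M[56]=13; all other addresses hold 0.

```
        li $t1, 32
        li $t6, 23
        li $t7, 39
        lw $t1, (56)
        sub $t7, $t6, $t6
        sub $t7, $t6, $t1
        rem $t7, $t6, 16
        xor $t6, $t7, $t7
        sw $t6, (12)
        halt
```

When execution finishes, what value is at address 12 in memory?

$t1=32
$t6=23
$t7=39
$t1=M[56]=13
$t7=23-23=0
$t7=23-13=10
$t7=23%16=7
$t6=7^7=0
sw $t6, (12) → M[12]=0
halt.

0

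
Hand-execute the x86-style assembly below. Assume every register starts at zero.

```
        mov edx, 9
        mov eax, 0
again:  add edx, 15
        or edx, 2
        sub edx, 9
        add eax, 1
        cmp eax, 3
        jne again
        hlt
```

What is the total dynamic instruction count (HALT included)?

mov edx, 9 → edx=9
mov eax, 0 → eax=0
add edx, 15 → edx=9+15=24
or edx, 2 → edx=24|2=26
sub edx, 9 → edx=26-9=17
add eax, 1 → eax=0+1=1
cmp eax, 3  (cmp 1,3)
jne again: taken
add edx, 15 → edx=17+15=32
or edx, 2 → edx=32|2=34
sub edx, 9 → edx=34-9=25
add eax, 1 → eax=1+1=2
cmp eax, 3  (cmp 2,3)
jne again: taken
add edx, 15 → edx=25+15=40
or edx, 2 → edx=40|2=42
sub edx, 9 → edx=42-9=33
add eax, 1 → eax=2+1=3
cmp eax, 3  (cmp 3,3)
jne again: not taken
halt.
Total executed instructions: 21.

21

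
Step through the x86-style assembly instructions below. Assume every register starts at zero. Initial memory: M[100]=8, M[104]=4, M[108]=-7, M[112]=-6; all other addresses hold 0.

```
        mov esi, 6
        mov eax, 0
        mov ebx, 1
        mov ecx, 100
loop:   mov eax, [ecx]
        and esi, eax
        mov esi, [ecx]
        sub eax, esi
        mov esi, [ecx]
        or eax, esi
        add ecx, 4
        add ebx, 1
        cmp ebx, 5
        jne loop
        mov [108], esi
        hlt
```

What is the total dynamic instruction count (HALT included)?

after mov esi, 6: esi=6
after mov eax, 0: eax=0
after mov ebx, 1: ebx=1
after mov ecx, 100: ecx=100
after mov eax, [ecx]: eax=M[100]=8
after and esi, eax: esi=6&8=0
after mov esi, [ecx]: esi=M[100]=8
after sub eax, esi: eax=8-8=0
after mov esi, [ecx]: esi=M[100]=8
after or eax, esi: eax=0|8=8
after add ecx, 4: ecx=100+4=104
after add ebx, 1: ebx=1+1=2
cmp ebx, 5  (cmp 2,5)
jne loop: taken
after mov eax, [ecx]: eax=M[104]=4
after and esi, eax: esi=8&4=0
after mov esi, [ecx]: esi=M[104]=4
after sub eax, esi: eax=4-4=0
after mov esi, [ecx]: esi=M[104]=4
after or eax, esi: eax=0|4=4
after add ecx, 4: ecx=104+4=108
after add ebx, 1: ebx=2+1=3
cmp ebx, 5  (cmp 3,5)
jne loop: taken
after mov eax, [ecx]: eax=M[108]=-7
after and esi, eax: esi=4&(-7)=0
after mov esi, [ecx]: esi=M[108]=-7
after sub eax, esi: eax=(-7)-(-7)=0
after mov esi, [ecx]: esi=M[108]=-7
after or eax, esi: eax=0|(-7)=-7
after add ecx, 4: ecx=108+4=112
after add ebx, 1: ebx=3+1=4
cmp ebx, 5  (cmp 4,5)
jne loop: taken
after mov eax, [ecx]: eax=M[112]=-6
after and esi, eax: esi=(-7)&(-6)=-8
after mov esi, [ecx]: esi=M[112]=-6
after sub eax, esi: eax=(-6)-(-6)=0
after mov esi, [ecx]: esi=M[112]=-6
after or eax, esi: eax=0|(-6)=-6
after add ecx, 4: ecx=112+4=116
after add ebx, 1: ebx=4+1=5
cmp ebx, 5  (cmp 5,5)
jne loop: not taken
mov [108], esi → M[108]=-6
halt.
Total executed instructions: 46.

46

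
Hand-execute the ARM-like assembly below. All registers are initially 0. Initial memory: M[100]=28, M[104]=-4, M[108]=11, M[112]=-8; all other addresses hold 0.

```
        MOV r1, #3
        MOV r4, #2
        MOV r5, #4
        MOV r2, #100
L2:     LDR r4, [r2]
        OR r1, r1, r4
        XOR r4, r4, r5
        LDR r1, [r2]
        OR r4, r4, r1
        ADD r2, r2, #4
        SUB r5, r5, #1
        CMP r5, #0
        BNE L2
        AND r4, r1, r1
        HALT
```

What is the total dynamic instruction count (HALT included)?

after MOV r1, #3: r1=3
after MOV r4, #2: r4=2
after MOV r5, #4: r5=4
after MOV r2, #100: r2=100
after LDR r4, [r2]: r4=M[100]=28
after OR r1, r1, r4: r1=3|28=31
after XOR r4, r4, r5: r4=28^4=24
after LDR r1, [r2]: r1=M[100]=28
after OR r4, r4, r1: r4=24|28=28
after ADD r2, r2, #4: r2=100+4=104
after SUB r5, r5, #1: r5=4-1=3
CMP r5, #0  (cmp 3,0)
BNE L2: taken
after LDR r4, [r2]: r4=M[104]=-4
after OR r1, r1, r4: r1=28|(-4)=-4
after XOR r4, r4, r5: r4=(-4)^3=-1
after LDR r1, [r2]: r1=M[104]=-4
after OR r4, r4, r1: r4=(-1)|(-4)=-1
after ADD r2, r2, #4: r2=104+4=108
after SUB r5, r5, #1: r5=3-1=2
CMP r5, #0  (cmp 2,0)
BNE L2: taken
after LDR r4, [r2]: r4=M[108]=11
after OR r1, r1, r4: r1=(-4)|11=-1
after XOR r4, r4, r5: r4=11^2=9
after LDR r1, [r2]: r1=M[108]=11
after OR r4, r4, r1: r4=9|11=11
after ADD r2, r2, #4: r2=108+4=112
after SUB r5, r5, #1: r5=2-1=1
CMP r5, #0  (cmp 1,0)
BNE L2: taken
after LDR r4, [r2]: r4=M[112]=-8
after OR r1, r1, r4: r1=11|(-8)=-5
after XOR r4, r4, r5: r4=(-8)^1=-7
after LDR r1, [r2]: r1=M[112]=-8
after OR r4, r4, r1: r4=(-7)|(-8)=-7
after ADD r2, r2, #4: r2=112+4=116
after SUB r5, r5, #1: r5=1-1=0
CMP r5, #0  (cmp 0,0)
BNE L2: not taken
after AND r4, r1, r1: r4=(-8)&(-8)=-8
halt.
Total executed instructions: 42.

42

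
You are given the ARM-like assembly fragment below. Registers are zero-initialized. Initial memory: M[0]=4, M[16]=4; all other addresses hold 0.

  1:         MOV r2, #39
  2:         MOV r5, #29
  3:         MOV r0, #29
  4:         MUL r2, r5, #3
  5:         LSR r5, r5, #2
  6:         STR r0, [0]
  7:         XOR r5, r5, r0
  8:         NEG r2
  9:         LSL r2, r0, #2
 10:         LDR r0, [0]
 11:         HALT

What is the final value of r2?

116

after MOV r2, #39: r2=39
after MOV r5, #29: r5=29
after MOV r0, #29: r0=29
after MUL r2, r5, #3: r2=29*3=87
after LSR r5, r5, #2: r5=29>>2=7
STR r0, [0] → M[0]=29
after XOR r5, r5, r0: r5=7^29=26
after NEG r2: r2=-(87)=-87
after LSL r2, r0, #2: r2=29<<2=116
after LDR r0, [0]: r0=M[0]=29
halt.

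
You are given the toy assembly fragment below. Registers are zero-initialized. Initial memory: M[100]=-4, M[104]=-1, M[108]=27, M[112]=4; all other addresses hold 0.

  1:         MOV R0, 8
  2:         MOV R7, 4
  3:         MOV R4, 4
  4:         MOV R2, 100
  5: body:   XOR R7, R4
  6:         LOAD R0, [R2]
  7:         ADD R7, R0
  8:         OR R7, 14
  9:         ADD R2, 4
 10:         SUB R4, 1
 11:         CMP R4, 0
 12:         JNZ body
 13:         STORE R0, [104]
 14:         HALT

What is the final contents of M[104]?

4

MOV R0, 8 → R0=8
MOV R7, 4 → R7=4
MOV R4, 4 → R4=4
MOV R2, 100 → R2=100
XOR R7, R4 → R7=4^4=0
LOAD R0, [R2] → R0=M[100]=-4
ADD R7, R0 → R7=0+(-4)=-4
OR R7, 14 → R7=(-4)|14=-2
ADD R2, 4 → R2=100+4=104
SUB R4, 1 → R4=4-1=3
CMP R4, 0  (cmp 3,0)
JNZ body: taken
XOR R7, R4 → R7=(-2)^3=-3
LOAD R0, [R2] → R0=M[104]=-1
ADD R7, R0 → R7=(-3)+(-1)=-4
OR R7, 14 → R7=(-4)|14=-2
ADD R2, 4 → R2=104+4=108
SUB R4, 1 → R4=3-1=2
CMP R4, 0  (cmp 2,0)
JNZ body: taken
XOR R7, R4 → R7=(-2)^2=-4
LOAD R0, [R2] → R0=M[108]=27
ADD R7, R0 → R7=(-4)+27=23
OR R7, 14 → R7=23|14=31
ADD R2, 4 → R2=108+4=112
SUB R4, 1 → R4=2-1=1
CMP R4, 0  (cmp 1,0)
JNZ body: taken
XOR R7, R4 → R7=31^1=30
LOAD R0, [R2] → R0=M[112]=4
ADD R7, R0 → R7=30+4=34
OR R7, 14 → R7=34|14=46
ADD R2, 4 → R2=112+4=116
SUB R4, 1 → R4=1-1=0
CMP R4, 0  (cmp 0,0)
JNZ body: not taken
STORE R0, [104] → M[104]=4
halt.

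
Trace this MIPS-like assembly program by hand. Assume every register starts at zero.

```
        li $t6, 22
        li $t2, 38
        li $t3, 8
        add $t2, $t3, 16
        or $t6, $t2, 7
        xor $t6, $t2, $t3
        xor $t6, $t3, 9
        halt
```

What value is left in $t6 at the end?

$t6=22
$t2=38
$t3=8
$t2=8+16=24
$t6=24|7=31
$t6=24^8=16
$t6=8^9=1
halt.

1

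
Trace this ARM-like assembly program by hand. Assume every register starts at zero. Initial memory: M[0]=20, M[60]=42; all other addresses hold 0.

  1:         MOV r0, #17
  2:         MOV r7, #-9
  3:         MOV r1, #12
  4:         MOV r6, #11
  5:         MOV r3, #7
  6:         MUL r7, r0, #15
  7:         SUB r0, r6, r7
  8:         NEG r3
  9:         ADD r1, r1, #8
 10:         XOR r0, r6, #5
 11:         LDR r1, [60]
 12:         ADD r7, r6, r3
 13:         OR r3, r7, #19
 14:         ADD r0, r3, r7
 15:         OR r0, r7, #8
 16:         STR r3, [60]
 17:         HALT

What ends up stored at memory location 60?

23

after MOV r0, #17: r0=17
after MOV r7, #-9: r7=-9
after MOV r1, #12: r1=12
after MOV r6, #11: r6=11
after MOV r3, #7: r3=7
after MUL r7, r0, #15: r7=17*15=255
after SUB r0, r6, r7: r0=11-255=-244
after NEG r3: r3=-(7)=-7
after ADD r1, r1, #8: r1=12+8=20
after XOR r0, r6, #5: r0=11^5=14
after LDR r1, [60]: r1=M[60]=42
after ADD r7, r6, r3: r7=11+(-7)=4
after OR r3, r7, #19: r3=4|19=23
after ADD r0, r3, r7: r0=23+4=27
after OR r0, r7, #8: r0=4|8=12
STR r3, [60] → M[60]=23
halt.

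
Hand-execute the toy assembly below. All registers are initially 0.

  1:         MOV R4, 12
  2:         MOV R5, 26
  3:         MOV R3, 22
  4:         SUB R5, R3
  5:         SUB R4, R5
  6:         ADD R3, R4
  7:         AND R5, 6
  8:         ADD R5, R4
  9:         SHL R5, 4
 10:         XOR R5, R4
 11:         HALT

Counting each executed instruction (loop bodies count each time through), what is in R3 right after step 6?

after MOV R4, 12: R4=12
after MOV R5, 26: R5=26
after MOV R3, 22: R3=22
after SUB R5, R3: R5=26-22=4
after SUB R4, R5: R4=12-4=8
after ADD R3, R4: R3=22+8=30
After step 6: R3 = 30.

30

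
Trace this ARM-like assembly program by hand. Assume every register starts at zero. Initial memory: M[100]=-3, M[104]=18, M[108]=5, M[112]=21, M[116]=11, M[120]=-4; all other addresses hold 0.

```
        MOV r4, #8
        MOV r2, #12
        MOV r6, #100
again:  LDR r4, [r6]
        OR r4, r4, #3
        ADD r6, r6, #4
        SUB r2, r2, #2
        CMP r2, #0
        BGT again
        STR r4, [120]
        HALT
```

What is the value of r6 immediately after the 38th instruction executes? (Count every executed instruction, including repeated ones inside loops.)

124

MOV r4, #8 → r4=8
MOV r2, #12 → r2=12
MOV r6, #100 → r6=100
LDR r4, [r6] → r4=M[100]=-3
OR r4, r4, #3 → r4=(-3)|3=-1
ADD r6, r6, #4 → r6=100+4=104
SUB r2, r2, #2 → r2=12-2=10
CMP r2, #0  (cmp 10,0)
BGT again: taken
LDR r4, [r6] → r4=M[104]=18
OR r4, r4, #3 → r4=18|3=19
ADD r6, r6, #4 → r6=104+4=108
SUB r2, r2, #2 → r2=10-2=8
CMP r2, #0  (cmp 8,0)
BGT again: taken
LDR r4, [r6] → r4=M[108]=5
OR r4, r4, #3 → r4=5|3=7
ADD r6, r6, #4 → r6=108+4=112
SUB r2, r2, #2 → r2=8-2=6
CMP r2, #0  (cmp 6,0)
BGT again: taken
LDR r4, [r6] → r4=M[112]=21
OR r4, r4, #3 → r4=21|3=23
ADD r6, r6, #4 → r6=112+4=116
SUB r2, r2, #2 → r2=6-2=4
CMP r2, #0  (cmp 4,0)
BGT again: taken
LDR r4, [r6] → r4=M[116]=11
OR r4, r4, #3 → r4=11|3=11
ADD r6, r6, #4 → r6=116+4=120
SUB r2, r2, #2 → r2=4-2=2
CMP r2, #0  (cmp 2,0)
BGT again: taken
LDR r4, [r6] → r4=M[120]=-4
OR r4, r4, #3 → r4=(-4)|3=-1
ADD r6, r6, #4 → r6=120+4=124
SUB r2, r2, #2 → r2=2-2=0
CMP r2, #0  (cmp 0,0)
After step 38: r6 = 124.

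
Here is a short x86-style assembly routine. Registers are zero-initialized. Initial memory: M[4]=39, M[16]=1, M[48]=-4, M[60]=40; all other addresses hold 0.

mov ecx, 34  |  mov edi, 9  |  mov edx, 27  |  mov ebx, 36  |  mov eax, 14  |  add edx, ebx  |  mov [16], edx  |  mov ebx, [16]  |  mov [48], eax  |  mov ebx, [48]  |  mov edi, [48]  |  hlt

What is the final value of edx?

after mov ecx, 34: ecx=34
after mov edi, 9: edi=9
after mov edx, 27: edx=27
after mov ebx, 36: ebx=36
after mov eax, 14: eax=14
after add edx, ebx: edx=27+36=63
mov [16], edx → M[16]=63
after mov ebx, [16]: ebx=M[16]=63
mov [48], eax → M[48]=14
after mov ebx, [48]: ebx=M[48]=14
after mov edi, [48]: edi=M[48]=14
halt.

63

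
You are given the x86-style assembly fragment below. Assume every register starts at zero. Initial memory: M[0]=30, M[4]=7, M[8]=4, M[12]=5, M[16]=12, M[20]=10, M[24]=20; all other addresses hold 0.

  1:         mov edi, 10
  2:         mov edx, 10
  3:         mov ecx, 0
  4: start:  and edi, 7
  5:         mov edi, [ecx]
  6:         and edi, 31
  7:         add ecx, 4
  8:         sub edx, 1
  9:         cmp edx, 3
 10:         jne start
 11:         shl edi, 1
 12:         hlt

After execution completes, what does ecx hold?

28

edi=10
edx=10
ecx=0
edi=10&7=2
edi=M[0]=30
edi=30&31=30
ecx=0+4=4
edx=10-1=9
cmp edx, 3  (cmp 9,3)
jne start: taken
edi=30&7=6
edi=M[4]=7
edi=7&31=7
ecx=4+4=8
edx=9-1=8
cmp edx, 3  (cmp 8,3)
jne start: taken
edi=7&7=7
edi=M[8]=4
edi=4&31=4
ecx=8+4=12
edx=8-1=7
cmp edx, 3  (cmp 7,3)
jne start: taken
edi=4&7=4
edi=M[12]=5
edi=5&31=5
ecx=12+4=16
edx=7-1=6
cmp edx, 3  (cmp 6,3)
jne start: taken
edi=5&7=5
edi=M[16]=12
edi=12&31=12
ecx=16+4=20
edx=6-1=5
cmp edx, 3  (cmp 5,3)
jne start: taken
edi=12&7=4
edi=M[20]=10
edi=10&31=10
ecx=20+4=24
edx=5-1=4
cmp edx, 3  (cmp 4,3)
jne start: taken
edi=10&7=2
edi=M[24]=20
edi=20&31=20
ecx=24+4=28
edx=4-1=3
cmp edx, 3  (cmp 3,3)
jne start: not taken
edi=20<<1=40
halt.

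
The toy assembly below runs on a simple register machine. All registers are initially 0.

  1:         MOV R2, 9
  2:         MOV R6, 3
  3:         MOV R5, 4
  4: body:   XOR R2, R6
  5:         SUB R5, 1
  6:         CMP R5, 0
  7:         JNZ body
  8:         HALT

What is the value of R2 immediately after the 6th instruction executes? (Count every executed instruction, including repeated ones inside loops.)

R2=9
R6=3
R5=4
R2=9^3=10
R5=4-1=3
CMP R5, 0  (cmp 3,0)
After step 6: R2 = 10.

10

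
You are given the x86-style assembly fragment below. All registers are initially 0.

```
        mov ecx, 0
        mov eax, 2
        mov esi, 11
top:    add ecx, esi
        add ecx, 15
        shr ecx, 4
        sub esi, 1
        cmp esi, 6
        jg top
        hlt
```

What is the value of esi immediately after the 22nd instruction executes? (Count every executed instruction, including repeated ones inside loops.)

mov ecx, 0 → ecx=0
mov eax, 2 → eax=2
mov esi, 11 → esi=11
add ecx, esi → ecx=0+11=11
add ecx, 15 → ecx=11+15=26
shr ecx, 4 → ecx=26>>4=1
sub esi, 1 → esi=11-1=10
cmp esi, 6  (cmp 10,6)
jg top: taken
add ecx, esi → ecx=1+10=11
add ecx, 15 → ecx=11+15=26
shr ecx, 4 → ecx=26>>4=1
sub esi, 1 → esi=10-1=9
cmp esi, 6  (cmp 9,6)
jg top: taken
add ecx, esi → ecx=1+9=10
add ecx, 15 → ecx=10+15=25
shr ecx, 4 → ecx=25>>4=1
sub esi, 1 → esi=9-1=8
cmp esi, 6  (cmp 8,6)
jg top: taken
add ecx, esi → ecx=1+8=9
After step 22: esi = 8.

8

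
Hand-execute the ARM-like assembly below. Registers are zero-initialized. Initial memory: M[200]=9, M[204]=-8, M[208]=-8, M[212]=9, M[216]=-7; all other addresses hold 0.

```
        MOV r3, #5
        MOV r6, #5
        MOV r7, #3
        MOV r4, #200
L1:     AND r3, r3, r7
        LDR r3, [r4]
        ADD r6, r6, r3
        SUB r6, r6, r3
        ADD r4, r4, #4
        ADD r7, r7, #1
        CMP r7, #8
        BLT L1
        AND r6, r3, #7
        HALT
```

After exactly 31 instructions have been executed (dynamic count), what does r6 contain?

r3=5
r6=5
r7=3
r4=200
r3=5&3=1
r3=M[200]=9
r6=5+9=14
r6=14-9=5
r4=200+4=204
r7=3+1=4
CMP r7, #8  (cmp 4,8)
BLT L1: taken
r3=9&4=0
r3=M[204]=-8
r6=5+(-8)=-3
r6=(-3)-(-8)=5
r4=204+4=208
r7=4+1=5
CMP r7, #8  (cmp 5,8)
BLT L1: taken
r3=(-8)&5=0
r3=M[208]=-8
r6=5+(-8)=-3
r6=(-3)-(-8)=5
r4=208+4=212
r7=5+1=6
CMP r7, #8  (cmp 6,8)
BLT L1: taken
r3=(-8)&6=0
r3=M[212]=9
r6=5+9=14
After step 31: r6 = 14.

14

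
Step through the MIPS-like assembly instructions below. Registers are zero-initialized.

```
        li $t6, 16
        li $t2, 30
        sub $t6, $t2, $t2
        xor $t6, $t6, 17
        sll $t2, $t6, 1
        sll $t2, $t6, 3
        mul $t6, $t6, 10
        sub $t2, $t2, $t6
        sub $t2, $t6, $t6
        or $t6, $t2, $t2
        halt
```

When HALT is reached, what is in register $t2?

0

li $t6, 16 → $t6=16
li $t2, 30 → $t2=30
sub $t6, $t2, $t2 → $t6=30-30=0
xor $t6, $t6, 17 → $t6=0^17=17
sll $t2, $t6, 1 → $t2=17<<1=34
sll $t2, $t6, 3 → $t2=17<<3=136
mul $t6, $t6, 10 → $t6=17*10=170
sub $t2, $t2, $t6 → $t2=136-170=-34
sub $t2, $t6, $t6 → $t2=170-170=0
or $t6, $t2, $t2 → $t6=0|0=0
halt.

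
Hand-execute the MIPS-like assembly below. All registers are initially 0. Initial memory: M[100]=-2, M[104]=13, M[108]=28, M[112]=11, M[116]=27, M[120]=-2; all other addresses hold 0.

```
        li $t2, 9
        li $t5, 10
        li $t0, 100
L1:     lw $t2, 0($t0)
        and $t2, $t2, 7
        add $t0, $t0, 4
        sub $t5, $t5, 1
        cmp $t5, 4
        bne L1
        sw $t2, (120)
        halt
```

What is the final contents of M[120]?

after li $t2, 9: $t2=9
after li $t5, 10: $t5=10
after li $t0, 100: $t0=100
after lw $t2, 0($t0): $t2=M[100]=-2
after and $t2, $t2, 7: $t2=(-2)&7=6
after add $t0, $t0, 4: $t0=100+4=104
after sub $t5, $t5, 1: $t5=10-1=9
cmp $t5, 4  (cmp 9,4)
bne L1: taken
after lw $t2, 0($t0): $t2=M[104]=13
after and $t2, $t2, 7: $t2=13&7=5
after add $t0, $t0, 4: $t0=104+4=108
after sub $t5, $t5, 1: $t5=9-1=8
cmp $t5, 4  (cmp 8,4)
bne L1: taken
after lw $t2, 0($t0): $t2=M[108]=28
after and $t2, $t2, 7: $t2=28&7=4
after add $t0, $t0, 4: $t0=108+4=112
after sub $t5, $t5, 1: $t5=8-1=7
cmp $t5, 4  (cmp 7,4)
bne L1: taken
after lw $t2, 0($t0): $t2=M[112]=11
after and $t2, $t2, 7: $t2=11&7=3
after add $t0, $t0, 4: $t0=112+4=116
after sub $t5, $t5, 1: $t5=7-1=6
cmp $t5, 4  (cmp 6,4)
bne L1: taken
after lw $t2, 0($t0): $t2=M[116]=27
after and $t2, $t2, 7: $t2=27&7=3
after add $t0, $t0, 4: $t0=116+4=120
after sub $t5, $t5, 1: $t5=6-1=5
cmp $t5, 4  (cmp 5,4)
bne L1: taken
after lw $t2, 0($t0): $t2=M[120]=-2
after and $t2, $t2, 7: $t2=(-2)&7=6
after add $t0, $t0, 4: $t0=120+4=124
after sub $t5, $t5, 1: $t5=5-1=4
cmp $t5, 4  (cmp 4,4)
bne L1: not taken
sw $t2, (120) → M[120]=6
halt.

6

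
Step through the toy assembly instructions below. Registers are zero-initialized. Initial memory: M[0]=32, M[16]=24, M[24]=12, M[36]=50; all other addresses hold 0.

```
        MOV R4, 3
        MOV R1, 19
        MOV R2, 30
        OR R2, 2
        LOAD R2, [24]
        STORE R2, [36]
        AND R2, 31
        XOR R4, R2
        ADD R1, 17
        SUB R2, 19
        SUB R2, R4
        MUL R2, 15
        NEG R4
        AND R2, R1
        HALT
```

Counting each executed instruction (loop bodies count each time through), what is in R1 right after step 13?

36

after MOV R4, 3: R4=3
after MOV R1, 19: R1=19
after MOV R2, 30: R2=30
after OR R2, 2: R2=30|2=30
after LOAD R2, [24]: R2=M[24]=12
STORE R2, [36] → M[36]=12
after AND R2, 31: R2=12&31=12
after XOR R4, R2: R4=3^12=15
after ADD R1, 17: R1=19+17=36
after SUB R2, 19: R2=12-19=-7
after SUB R2, R4: R2=(-7)-15=-22
after MUL R2, 15: R2=(-22)*15=-330
after NEG R4: R4=-(15)=-15
After step 13: R1 = 36.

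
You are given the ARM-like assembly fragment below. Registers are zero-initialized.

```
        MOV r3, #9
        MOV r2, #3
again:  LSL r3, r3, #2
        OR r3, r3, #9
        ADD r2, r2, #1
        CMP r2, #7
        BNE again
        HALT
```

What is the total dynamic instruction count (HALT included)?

23

MOV r3, #9 → r3=9
MOV r2, #3 → r2=3
LSL r3, r3, #2 → r3=9<<2=36
OR r3, r3, #9 → r3=36|9=45
ADD r2, r2, #1 → r2=3+1=4
CMP r2, #7  (cmp 4,7)
BNE again: taken
LSL r3, r3, #2 → r3=45<<2=180
OR r3, r3, #9 → r3=180|9=189
ADD r2, r2, #1 → r2=4+1=5
CMP r2, #7  (cmp 5,7)
BNE again: taken
LSL r3, r3, #2 → r3=189<<2=756
OR r3, r3, #9 → r3=756|9=765
ADD r2, r2, #1 → r2=5+1=6
CMP r2, #7  (cmp 6,7)
BNE again: taken
LSL r3, r3, #2 → r3=765<<2=3060
OR r3, r3, #9 → r3=3060|9=3069
ADD r2, r2, #1 → r2=6+1=7
CMP r2, #7  (cmp 7,7)
BNE again: not taken
halt.
Total executed instructions: 23.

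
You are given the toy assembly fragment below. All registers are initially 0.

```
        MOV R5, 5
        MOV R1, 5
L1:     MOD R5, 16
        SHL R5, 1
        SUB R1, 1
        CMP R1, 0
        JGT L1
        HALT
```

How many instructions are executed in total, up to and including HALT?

28

after MOV R5, 5: R5=5
after MOV R1, 5: R1=5
after MOD R5, 16: R5=5%16=5
after SHL R5, 1: R5=5<<1=10
after SUB R1, 1: R1=5-1=4
CMP R1, 0  (cmp 4,0)
JGT L1: taken
after MOD R5, 16: R5=10%16=10
after SHL R5, 1: R5=10<<1=20
after SUB R1, 1: R1=4-1=3
CMP R1, 0  (cmp 3,0)
JGT L1: taken
after MOD R5, 16: R5=20%16=4
after SHL R5, 1: R5=4<<1=8
after SUB R1, 1: R1=3-1=2
CMP R1, 0  (cmp 2,0)
JGT L1: taken
after MOD R5, 16: R5=8%16=8
after SHL R5, 1: R5=8<<1=16
after SUB R1, 1: R1=2-1=1
CMP R1, 0  (cmp 1,0)
JGT L1: taken
after MOD R5, 16: R5=16%16=0
after SHL R5, 1: R5=0<<1=0
after SUB R1, 1: R1=1-1=0
CMP R1, 0  (cmp 0,0)
JGT L1: not taken
halt.
Total executed instructions: 28.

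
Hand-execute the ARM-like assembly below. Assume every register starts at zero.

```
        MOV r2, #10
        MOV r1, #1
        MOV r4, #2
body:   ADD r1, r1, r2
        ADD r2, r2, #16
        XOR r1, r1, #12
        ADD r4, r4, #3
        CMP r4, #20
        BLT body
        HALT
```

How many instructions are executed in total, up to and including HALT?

MOV r2, #10 → r2=10
MOV r1, #1 → r1=1
MOV r4, #2 → r4=2
ADD r1, r1, r2 → r1=1+10=11
ADD r2, r2, #16 → r2=10+16=26
XOR r1, r1, #12 → r1=11^12=7
ADD r4, r4, #3 → r4=2+3=5
CMP r4, #20  (cmp 5,20)
BLT body: taken
ADD r1, r1, r2 → r1=7+26=33
ADD r2, r2, #16 → r2=26+16=42
XOR r1, r1, #12 → r1=33^12=45
ADD r4, r4, #3 → r4=5+3=8
CMP r4, #20  (cmp 8,20)
BLT body: taken
ADD r1, r1, r2 → r1=45+42=87
ADD r2, r2, #16 → r2=42+16=58
XOR r1, r1, #12 → r1=87^12=91
ADD r4, r4, #3 → r4=8+3=11
CMP r4, #20  (cmp 11,20)
BLT body: taken
ADD r1, r1, r2 → r1=91+58=149
ADD r2, r2, #16 → r2=58+16=74
XOR r1, r1, #12 → r1=149^12=153
ADD r4, r4, #3 → r4=11+3=14
CMP r4, #20  (cmp 14,20)
BLT body: taken
ADD r1, r1, r2 → r1=153+74=227
ADD r2, r2, #16 → r2=74+16=90
XOR r1, r1, #12 → r1=227^12=239
ADD r4, r4, #3 → r4=14+3=17
CMP r4, #20  (cmp 17,20)
BLT body: taken
ADD r1, r1, r2 → r1=239+90=329
ADD r2, r2, #16 → r2=90+16=106
XOR r1, r1, #12 → r1=329^12=325
ADD r4, r4, #3 → r4=17+3=20
CMP r4, #20  (cmp 20,20)
BLT body: not taken
halt.
Total executed instructions: 40.

40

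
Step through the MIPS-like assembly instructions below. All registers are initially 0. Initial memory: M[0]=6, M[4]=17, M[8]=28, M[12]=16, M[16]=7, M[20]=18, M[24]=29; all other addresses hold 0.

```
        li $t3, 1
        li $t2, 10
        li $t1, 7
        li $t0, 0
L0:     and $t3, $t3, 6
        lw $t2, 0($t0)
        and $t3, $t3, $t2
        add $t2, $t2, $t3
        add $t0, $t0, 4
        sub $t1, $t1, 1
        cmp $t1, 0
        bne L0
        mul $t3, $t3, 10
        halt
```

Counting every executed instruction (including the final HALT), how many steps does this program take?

$t3=1
$t2=10
$t1=7
$t0=0
$t3=1&6=0
$t2=M[0]=6
$t3=0&6=0
$t2=6+0=6
$t0=0+4=4
$t1=7-1=6
cmp $t1, 0  (cmp 6,0)
bne L0: taken
$t3=0&6=0
$t2=M[4]=17
$t3=0&17=0
$t2=17+0=17
$t0=4+4=8
$t1=6-1=5
cmp $t1, 0  (cmp 5,0)
bne L0: taken
$t3=0&6=0
$t2=M[8]=28
$t3=0&28=0
$t2=28+0=28
$t0=8+4=12
$t1=5-1=4
cmp $t1, 0  (cmp 4,0)
bne L0: taken
$t3=0&6=0
$t2=M[12]=16
$t3=0&16=0
$t2=16+0=16
$t0=12+4=16
$t1=4-1=3
cmp $t1, 0  (cmp 3,0)
bne L0: taken
$t3=0&6=0
$t2=M[16]=7
$t3=0&7=0
$t2=7+0=7
$t0=16+4=20
$t1=3-1=2
cmp $t1, 0  (cmp 2,0)
bne L0: taken
$t3=0&6=0
$t2=M[20]=18
$t3=0&18=0
$t2=18+0=18
$t0=20+4=24
$t1=2-1=1
cmp $t1, 0  (cmp 1,0)
bne L0: taken
$t3=0&6=0
$t2=M[24]=29
$t3=0&29=0
$t2=29+0=29
$t0=24+4=28
$t1=1-1=0
cmp $t1, 0  (cmp 0,0)
bne L0: not taken
$t3=0*10=0
halt.
Total executed instructions: 62.

62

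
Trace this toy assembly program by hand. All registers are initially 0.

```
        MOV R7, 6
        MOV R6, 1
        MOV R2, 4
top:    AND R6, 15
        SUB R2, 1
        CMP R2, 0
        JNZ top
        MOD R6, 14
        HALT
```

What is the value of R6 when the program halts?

1

MOV R7, 6 → R7=6
MOV R6, 1 → R6=1
MOV R2, 4 → R2=4
AND R6, 15 → R6=1&15=1
SUB R2, 1 → R2=4-1=3
CMP R2, 0  (cmp 3,0)
JNZ top: taken
AND R6, 15 → R6=1&15=1
SUB R2, 1 → R2=3-1=2
CMP R2, 0  (cmp 2,0)
JNZ top: taken
AND R6, 15 → R6=1&15=1
SUB R2, 1 → R2=2-1=1
CMP R2, 0  (cmp 1,0)
JNZ top: taken
AND R6, 15 → R6=1&15=1
SUB R2, 1 → R2=1-1=0
CMP R2, 0  (cmp 0,0)
JNZ top: not taken
MOD R6, 14 → R6=1%14=1
halt.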